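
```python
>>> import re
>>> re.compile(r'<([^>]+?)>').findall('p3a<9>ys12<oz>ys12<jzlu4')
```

['9', 'oz']

`findall` collects group 1 from each match (2 total).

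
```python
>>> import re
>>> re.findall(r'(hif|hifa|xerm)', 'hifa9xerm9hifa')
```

Alternation tries branches left to right and keeps the first one that lets the overall match succeed at that position.
Because there's exactly one group, `findall` drops the full match and keeps group 1 from each hit.

['hif', 'xerm', 'hif']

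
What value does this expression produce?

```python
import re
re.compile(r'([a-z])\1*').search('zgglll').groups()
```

('z',)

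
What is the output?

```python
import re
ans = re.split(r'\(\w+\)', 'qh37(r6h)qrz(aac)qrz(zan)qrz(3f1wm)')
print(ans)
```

['qh37', 'qrz', 'qrz', 'qrz', '']

Splitting on the pattern gives 5 pieces.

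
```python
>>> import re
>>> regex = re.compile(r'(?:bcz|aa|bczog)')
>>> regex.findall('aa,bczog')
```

['aa', 'bcz']

Branches in `(...|...)` are attempted left-to-right; the first branch that allows the whole pattern to succeed is taken.
No capturing groups, so `findall` returns the 2 full match strings.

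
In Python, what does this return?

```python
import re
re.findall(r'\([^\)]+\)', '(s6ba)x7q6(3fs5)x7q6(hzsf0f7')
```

Scanning left to right: at [0:6] → '(s6ba)'; at [10:16] → '(3fs5)'.
`findall` yields the raw match text (2 of them) because the pattern has no groups.

['(s6ba)', '(3fs5)']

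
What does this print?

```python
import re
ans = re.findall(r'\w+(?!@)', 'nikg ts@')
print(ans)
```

['nikg', 't']

`(?!…)`/`(?<!…)` only lets a position through if the neighbouring text does NOT match; no characters are consumed.
Scanning left to right: at [0:4] → 'nikg'; at [5:6] → 't'.
`findall` yields the raw match text (2 of them) because the pattern has no groups.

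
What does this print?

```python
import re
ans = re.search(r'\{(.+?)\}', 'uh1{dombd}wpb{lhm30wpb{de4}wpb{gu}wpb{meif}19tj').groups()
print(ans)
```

('dombd',)

The match spans [3:10] → '{dombd}'.
Captured: group 1 = 'dombd'.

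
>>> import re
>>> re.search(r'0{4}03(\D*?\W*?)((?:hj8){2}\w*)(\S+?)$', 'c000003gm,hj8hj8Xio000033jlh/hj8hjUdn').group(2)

'hj8hj8Xio000033jlh'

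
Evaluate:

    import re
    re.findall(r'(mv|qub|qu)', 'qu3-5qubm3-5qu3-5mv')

`|` is ordered: at each position the engine commits to the first alternative that works.
`findall` collects group 1 from each match (4 total).

['qu', 'qub', 'qu', 'mv']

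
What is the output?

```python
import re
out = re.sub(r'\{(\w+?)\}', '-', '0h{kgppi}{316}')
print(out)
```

Matches: at [2:9] → '{kgppi}'; at [9:14] → '{316}'.
Every occurrence is swapped for '-'.

0h--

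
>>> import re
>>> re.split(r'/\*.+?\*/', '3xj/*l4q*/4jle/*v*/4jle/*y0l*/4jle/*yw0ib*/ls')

['3xj', '4jle', '4jle', '4jle', 'ls']

A `+?`/`*?`/`{m,n}?` starts at its minimum and grows only as far as needed for what follows to match.
Matches to split on: at [3:10] → '/*l4q*/'; at [14:19] → '/*v*/'; at [23:30] → '/*y0l*/'; at [34:43] → '/*yw0ib*/'.
Splitting on the pattern gives 5 pieces.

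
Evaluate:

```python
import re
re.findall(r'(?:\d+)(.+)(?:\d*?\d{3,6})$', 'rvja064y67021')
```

This matches one or more of a digit (non-capturing group); then one or more of any character (captured); then zero or more of a digit (lazy), then 3 to 6 of a digit (non-capturing group); then anchored at the end.
Walking the string: at [4:13] match '064y67021', group 1 = 'y67'.
One capturing group, so `findall` returns just the captured substring from the one match — 1 in all.

['y67']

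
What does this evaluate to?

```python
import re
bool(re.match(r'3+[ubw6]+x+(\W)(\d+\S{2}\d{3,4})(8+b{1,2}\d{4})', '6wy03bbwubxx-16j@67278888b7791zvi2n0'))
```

False

This matches one or more of a literal '3', then one or more of one of [ubw6]; then one or more of a literal 'x'; then a non-word character (captured); then one or more of a digit, then exactly 2 of a non-whitespace character, then 3 to 4 of a digit (captured); then one or more of the literal '8', then 1 to 2 of the literal 'b', then exactly 4 of a digit (captured).
`re.match` won't scan ahead — the pattern has to work from the very first character.
Here the pattern fails at index 0, so the call returns None, and `bool(None)` is False.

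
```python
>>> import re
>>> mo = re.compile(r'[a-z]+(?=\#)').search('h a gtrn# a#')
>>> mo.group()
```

'gtrn'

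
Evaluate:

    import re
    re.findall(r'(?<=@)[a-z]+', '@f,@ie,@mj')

Lookahead/lookbehind check context without consuming it, so the matched span excludes the asserted characters.
Walking the string: at [1:2] → 'f'; at [4:6] → 'ie'; at [8:10] → 'mj'.
No capturing groups, so `findall` returns the 3 full match strings.

['f', 'ie', 'mj']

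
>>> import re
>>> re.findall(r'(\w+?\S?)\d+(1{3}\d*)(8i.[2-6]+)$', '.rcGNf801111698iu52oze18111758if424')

A `+?`/`*?`/`{m,n}?` starts at its minimum and grows only as far as needed for what follows to match.
3 groups means the one result is a tuple of 3 captured strings — 1 here.

[('rcGNf801111698iu52oze', '11175', '8if424')]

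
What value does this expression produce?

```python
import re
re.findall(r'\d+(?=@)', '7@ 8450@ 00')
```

['7', '8450']

Because the assertion is zero-width, the text it checks is not consumed and won't appear in the result.
Matches: at [0:1] → '7'; at [3:7] → '8450'.
No capturing groups, so `findall` returns the 2 full match strings.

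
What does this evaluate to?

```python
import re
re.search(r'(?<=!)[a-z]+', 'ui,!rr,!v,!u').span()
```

(4, 6)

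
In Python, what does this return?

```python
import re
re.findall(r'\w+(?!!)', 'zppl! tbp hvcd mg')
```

['zpp', 'tbp', 'hvcd', 'mg']

`(?!…)`/`(?<!…)` only lets a position through if the neighbouring text does NOT match; no characters are consumed.
Since nothing is captured, `findall` lists the 4 matched substrings directly.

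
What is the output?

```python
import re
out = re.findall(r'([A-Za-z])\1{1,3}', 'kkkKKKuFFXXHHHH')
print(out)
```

`\1` is not a pattern — it's the concrete string captured by group 1, re-applied verbatim.
One capturing group, so `findall` returns just the captured substring from each match — 5 in all.

['k', 'K', 'F', 'X', 'H']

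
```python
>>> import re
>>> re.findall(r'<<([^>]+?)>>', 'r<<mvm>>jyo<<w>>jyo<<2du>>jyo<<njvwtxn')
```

Scanning left to right: at [1:8] match '<<mvm>>', group 1 = 'mvm'; at [11:16] match '<<w>>', group 1 = 'w'; at [19:26] match '<<2du>>', group 1 = '2du'.
One capturing group, so `findall` returns just the captured substring from each match — 3 in all.

['mvm', 'w', '2du']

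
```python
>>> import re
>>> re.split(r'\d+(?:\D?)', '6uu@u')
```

Each match becomes a cut point; 2 segments remain.

['', 'u@u']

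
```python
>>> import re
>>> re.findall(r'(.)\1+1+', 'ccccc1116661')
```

['c', '6']

`\1` has to match the exact text group 1 already captured.
`findall` collects group 1 from each match (2 total).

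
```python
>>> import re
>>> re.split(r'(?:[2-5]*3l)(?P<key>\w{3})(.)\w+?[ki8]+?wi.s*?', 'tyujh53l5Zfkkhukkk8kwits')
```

['tyujh', '5Zf', 'k', 's']

A non-greedy quantifier consumes as few characters as it can — just enough that the remainder of the pattern still matches from where it stops; whatever follows it matches normally.
Because the pattern has a capturing group, `split` also inserts each captured text between the pieces.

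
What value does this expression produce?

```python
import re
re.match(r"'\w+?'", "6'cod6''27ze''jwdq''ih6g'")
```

None

`re.match` only tries the pattern at the start of the string.
Here the pattern fails at index 0, so the call returns None.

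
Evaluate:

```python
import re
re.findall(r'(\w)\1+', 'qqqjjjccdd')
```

The backreference `\1` re-matches whatever the first group consumed, character for character.
Because there's exactly one group, `findall` drops the full match and keeps group 1 from each hit.

['q', 'j', 'c', 'd']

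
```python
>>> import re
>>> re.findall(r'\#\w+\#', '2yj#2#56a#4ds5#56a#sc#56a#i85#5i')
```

['#2#', '#4ds5#', '#sc#', '#i85#']

Scanning left to right: at [3:6] → '#2#'; at [9:15] → '#4ds5#'; at [18:22] → '#sc#'; at [25:30] → '#i85#'.
With no groups in the pattern, `findall` gives back each whole match — 4 here.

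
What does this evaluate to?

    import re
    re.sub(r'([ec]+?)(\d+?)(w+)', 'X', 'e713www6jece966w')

Pattern: one or more of one of [ec] (lazy) (captured); then one or more of a digit (lazy) (captured); then one or more of a literal 'w' (captured).
Matches: at [0:7] → 'e713www'; at [9:16] → 'ece966w'.
Each match is replaced by 'X'.

'X6jX'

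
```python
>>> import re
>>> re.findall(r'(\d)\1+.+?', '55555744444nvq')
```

['5', '4']

`\1` is not a pattern — it's the concrete string captured by group 1, re-applied verbatim.
Walking the string: at [0:6] match '555557', group 1 = '5'; at [6:12] match '44444n', group 1 = '4'.
Because there's exactly one group, `findall` drops the full match and keeps group 1 from each hit.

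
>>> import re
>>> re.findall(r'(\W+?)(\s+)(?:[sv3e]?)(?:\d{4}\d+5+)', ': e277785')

[(':', ' ')]

This matches one or more of a non-word character (lazy) (captured); then one or more of whitespace (captured); then optionally one of [sv3e] (non-capturing group); then exactly 4 of a digit, then one or more of a digit, then one or more of a literal '5' (non-capturing group).
Matches: at [0:9] match ': e277785', groups = (':', ' ').
2 groups means the one result is a tuple of 2 captured strings — 1 here.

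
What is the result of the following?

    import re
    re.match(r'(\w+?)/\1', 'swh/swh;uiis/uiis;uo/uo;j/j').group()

'swh/swh'

After group 1 captures some text, `\1` only succeeds where that same text appears again.
`re.match` won't scan ahead — the pattern has to work from the very first character.
The match spans [0:7] → 'swh/swh'.
Captured: group 1 = 'swh'.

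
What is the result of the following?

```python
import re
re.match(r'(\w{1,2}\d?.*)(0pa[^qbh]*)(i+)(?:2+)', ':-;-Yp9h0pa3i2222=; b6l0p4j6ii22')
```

`re.match` won't scan ahead — the pattern has to work from the very first character.
Here position 0 doesn't satisfy it, so the call returns None.

None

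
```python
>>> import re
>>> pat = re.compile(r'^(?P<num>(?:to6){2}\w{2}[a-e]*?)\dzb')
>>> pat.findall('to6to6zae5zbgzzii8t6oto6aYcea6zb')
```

['to6to6zae']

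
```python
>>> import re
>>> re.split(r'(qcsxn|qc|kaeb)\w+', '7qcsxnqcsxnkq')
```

Alternation tries branches left to right and keeps the first one that lets the overall match succeed at that position.
The group in the pattern means `split` returns the separators' captures alongside the pieces.

['7', 'qcsxn', '']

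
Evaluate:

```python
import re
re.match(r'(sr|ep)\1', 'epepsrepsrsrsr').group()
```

'epep'

`re.match` won't scan ahead — the pattern has to work from the very first character.
The match spans [0:4] → 'epep'.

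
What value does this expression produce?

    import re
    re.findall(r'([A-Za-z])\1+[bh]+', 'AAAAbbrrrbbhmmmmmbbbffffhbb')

['A', 'r', 'm', 'f']

`\1` has to match the exact text group 1 already captured.
Walking the string: at [0:6] match 'AAAAbb', group 1 = 'A'; at [6:12] match 'rrrbbh', group 1 = 'r'; at [12:20] match 'mmmmmbbb', group 1 = 'm'; at [20:27] match 'ffffhbb', group 1 = 'f'.
`findall` collects group 1 from each match (4 total).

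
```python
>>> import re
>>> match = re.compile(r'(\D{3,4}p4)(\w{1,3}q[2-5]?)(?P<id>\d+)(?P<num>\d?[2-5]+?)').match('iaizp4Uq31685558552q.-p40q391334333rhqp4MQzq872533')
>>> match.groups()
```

('iaizp4', 'Uq3', '168555855', '2')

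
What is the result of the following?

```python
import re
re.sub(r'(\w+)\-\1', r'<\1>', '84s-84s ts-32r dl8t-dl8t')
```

'<84s> ts-32r <dl8t>'

`\1` has to match the exact text group 1 already captured.
Each match is replaced using the text its own group 1 captured.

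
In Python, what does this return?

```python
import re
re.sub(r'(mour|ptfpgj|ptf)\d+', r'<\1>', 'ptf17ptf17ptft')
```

Matches: at [0:5] → 'ptf17'; at [5:10] → 'ptf17'.
`\1` in the replacement pulls in group 1's text for each match.

'<ptf><ptf>ptft'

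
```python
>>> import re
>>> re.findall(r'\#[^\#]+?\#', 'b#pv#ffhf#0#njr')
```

Walking the string: at [1:5] → '#pv#'; at [9:12] → '#0#'.
No capturing groups, so `findall` returns the 2 full match strings.

['#pv#', '#0#']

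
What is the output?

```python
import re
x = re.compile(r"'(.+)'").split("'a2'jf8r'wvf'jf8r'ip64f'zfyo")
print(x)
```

['', "a2'jf8r'wvf'jf8r'ip64f", 'zfyo']

Matches to split on: at [0:24] → "'a2'jf8r'wvf'jf8r'ip64f'".
With a capturing group present, the delimiter's captured portion is kept in the result list.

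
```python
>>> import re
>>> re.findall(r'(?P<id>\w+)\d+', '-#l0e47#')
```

The pattern matches one or more of a word character (captured as 'id'); then one or more of a digit.
Walking the string: at [2:7] match 'l0e47', group 1 = 'l0e4'.
With a single group, `findall` returns only what that group captured — 1 item.

['l0e4']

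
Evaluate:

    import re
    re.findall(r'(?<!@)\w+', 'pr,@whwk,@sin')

['pr', 'hwk', 'in']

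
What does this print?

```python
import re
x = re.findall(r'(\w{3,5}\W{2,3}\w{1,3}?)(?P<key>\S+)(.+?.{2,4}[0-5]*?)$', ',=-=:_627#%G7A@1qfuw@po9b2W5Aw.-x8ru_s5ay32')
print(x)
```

The pattern matches 3 to 5 of a word character, then 2 to 3 of a non-word character, then 1 to 3 of a word character (lazy) (captured); then one or more of a non-whitespace character (captured as 'key'); then one or more of any character (lazy), then 2 to 4 of any character, then zero or more of a character in [0-5] (lazy) (captured); then anchored at the end.
The `?` after the quantifier makes it lazy — it takes as little as possible before letting the rest of the pattern try.
Scanning left to right: at [5:43] match '_627#%G7A@1qfuw@po9b2W5Aw.-x8ru_s5ay32', groups = ('_627#%G', '7A@1qfuw@po9b2W5Aw.-x8ru_s5a', 'y32').
Multiple groups make `findall` return tuples — one 3-tuple for the one match.

[('_627#%G', '7A@1qfuw@po9b2W5Aw.-x8ru_s5a', 'y32')]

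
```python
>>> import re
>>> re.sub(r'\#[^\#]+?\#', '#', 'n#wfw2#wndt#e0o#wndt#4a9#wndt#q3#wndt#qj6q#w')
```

Each match is replaced by '#'.

'n#wndt#wndt#wndt#wndt#w'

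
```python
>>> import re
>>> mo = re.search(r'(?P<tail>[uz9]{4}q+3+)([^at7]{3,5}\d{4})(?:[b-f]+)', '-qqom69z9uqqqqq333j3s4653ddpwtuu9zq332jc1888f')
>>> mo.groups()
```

('9z9uqqqqq333', 'j3s4653')

The match spans [6:27] → '9z9uqqqqq333j3s4653dd'.
Captured: group 1 = '9z9uqqqqq333', group 2 = 'j3s4653'.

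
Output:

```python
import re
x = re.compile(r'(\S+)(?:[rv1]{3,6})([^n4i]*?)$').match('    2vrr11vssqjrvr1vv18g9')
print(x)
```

The pattern matches one or more of a non-whitespace character (captured); then 3 to 6 of one of [rv1] (non-capturing group); then zero or more of any character except [n4i] (lazy) (captured); then anchored at the end.
With `match`, the pattern is implicitly anchored at the beginning.
Here the pattern fails at index 0, so the call returns None.

None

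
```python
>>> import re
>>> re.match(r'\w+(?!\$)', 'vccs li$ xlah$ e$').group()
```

`match` is anchored at position 0; if the pattern doesn't fit there, it returns None.
The match spans [0:4] → 'vccs'.

'vccs'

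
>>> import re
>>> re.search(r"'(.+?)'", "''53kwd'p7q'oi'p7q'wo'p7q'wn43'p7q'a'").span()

A non-greedy quantifier consumes as few characters as it can — just enough that the remainder of the pattern still matches from where it stops; whatever follows it matches normally.
The match spans [0:8] → "''53kwd'".

(0, 8)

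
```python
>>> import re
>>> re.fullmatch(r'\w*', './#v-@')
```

None

`fullmatch` succeeds only if the pattern covers the string from start to end.
Here the pattern can't cover the whole string, so the call returns None.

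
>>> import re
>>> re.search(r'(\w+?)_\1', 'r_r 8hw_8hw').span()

(0, 3)

`\1` is not a pattern — it's the concrete string captured by group 1, re-applied verbatim.
`re.search` tries every starting position until one works.
The match spans [0:3] → 'r_r'.
Captured: group 1 = 'r'.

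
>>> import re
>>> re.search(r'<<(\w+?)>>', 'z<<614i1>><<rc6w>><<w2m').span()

The match spans [1:10] → '<<614i1>>'.

(1, 10)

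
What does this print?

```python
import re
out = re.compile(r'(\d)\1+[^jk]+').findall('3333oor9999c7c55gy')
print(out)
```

`\1` is not a pattern — it's the concrete string captured by group 1, re-applied verbatim.
Scanning left to right: at [0:18] match '3333oor9999c7c55gy', group 1 = '3'.
With a single group, `findall` returns only what that group captured — 1 item.

['3']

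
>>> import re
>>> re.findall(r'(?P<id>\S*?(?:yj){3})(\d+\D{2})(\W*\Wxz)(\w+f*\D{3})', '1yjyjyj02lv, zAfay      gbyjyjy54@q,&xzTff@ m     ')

The pattern matches zero or more of a non-whitespace character (lazy), then the literal 'yj' repeated 3 times (captured as 'id'); then one or more of a digit, then exactly 2 of a non-digit (captured); then zero or more of a non-word character, then a non-word character, then the literal 'xz' (captured); then one or more of a word character, then zero or more of a literal 'f', then exactly 3 of a non-digit (captured).
4 groups means each result is a tuple of 4 captured strings — 0 here.
Nothing in the string satisfies the pattern, so the list is empty.

[]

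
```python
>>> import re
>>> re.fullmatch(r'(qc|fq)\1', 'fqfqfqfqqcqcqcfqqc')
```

`\1` has to match the exact text group 1 already captured.
`re.fullmatch` requires the pattern to consume the entire string.
Here the pattern can't cover the whole string, so the call returns None.

None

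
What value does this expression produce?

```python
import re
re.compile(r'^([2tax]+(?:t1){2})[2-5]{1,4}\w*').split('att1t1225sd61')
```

['', 'att1t1', '']

Pattern: anchored at the start of the string; then one or more of one of [2tax], then the literal 't1' repeated 2 times (captured); then 1 to 4 of a character in [2-5], then zero or more of a word character.
Matches to split on: at [0:13] → 'att1t1225sd61'.
Because the pattern has a capturing group, `split` also inserts each captured text between the pieces.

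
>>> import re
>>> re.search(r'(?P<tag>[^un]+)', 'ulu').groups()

The pattern matches one or more of any character except [un] (captured as 'tag').
`re.search` scans for the first position where the pattern succeeds.
The match spans [1:2] → 'l'.
Captured: group 1 = 'l'.

('l',)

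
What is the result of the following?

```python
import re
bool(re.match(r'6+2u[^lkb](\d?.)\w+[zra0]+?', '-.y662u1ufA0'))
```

`re.match` won't scan ahead — the pattern has to work from the very first character.
Here the pattern fails at index 0, so the call returns None, and `bool(None)` is False.

False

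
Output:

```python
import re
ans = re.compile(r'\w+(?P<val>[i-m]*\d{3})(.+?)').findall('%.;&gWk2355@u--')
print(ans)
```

Pattern: one or more of a word character; then zero or more of a character in [i-m], then exactly 3 of a digit (captured as 'val'); then one or more of any character (lazy) (captured).
Scanning left to right: at [4:12] match 'gWk2355@', groups = ('355', '@').
Multiple groups make `findall` return tuples — one 2-tuple for the one match.

[('355', '@')]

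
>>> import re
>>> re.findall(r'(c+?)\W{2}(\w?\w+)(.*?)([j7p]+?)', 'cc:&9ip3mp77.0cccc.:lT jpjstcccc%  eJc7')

With the lazy modifier that quantifier settles for the fewest repetitions that let the rest of the pattern succeed (the atoms after it are unaffected and can still be greedy).
With 4 capturing groups, `findall` returns a 4-tuple per match.

[('cc', '9ip3mp77', '.0cccc.:lT ', 'j')]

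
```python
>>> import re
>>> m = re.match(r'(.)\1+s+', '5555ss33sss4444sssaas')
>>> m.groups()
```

('5',)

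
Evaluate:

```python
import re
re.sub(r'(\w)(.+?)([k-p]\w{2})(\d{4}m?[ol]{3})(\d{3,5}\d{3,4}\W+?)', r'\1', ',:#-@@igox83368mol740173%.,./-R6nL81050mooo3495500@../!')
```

This matches a word character (captured); then one or more of any character (lazy) (captured); then a character in [k-p], then exactly 2 of a word character (captured); then exactly 4 of a digit, then optionally a literal 'm', then exactly 3 of one of [ol] (captured); then 3 to 5 of a digit, then 3 to 4 of a digit, then one or more of a non-word character (lazy) (captured).
Lazy quantifiers expand one character at a time until the remainder of the pattern can match.
Matches: at [6:51] → 'igox83368mol740173%.,./-R6nL81050mooo3495500@'.
The replacement refers to a captured group, so each match is rewritten using its own captured text.

',:#-@@i../!'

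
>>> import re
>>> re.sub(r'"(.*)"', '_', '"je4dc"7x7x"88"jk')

Matches: at [0:15] → '"je4dc"7x7x"88"'.
`sub` substitutes '_' at each match site.

'_jk'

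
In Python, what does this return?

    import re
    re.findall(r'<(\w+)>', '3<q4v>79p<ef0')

`findall` collects group 1 from the one match (1 total).

['q4v']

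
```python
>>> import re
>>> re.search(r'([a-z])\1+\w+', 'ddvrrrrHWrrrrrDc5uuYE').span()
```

(0, 21)

`\1` has to match the exact text group 1 already captured.
`re.search` tries every starting position until one works.
The match spans [0:21] → 'ddvrrrrHWrrrrrDc5uuYE'.
Captured: group 1 = 'd'.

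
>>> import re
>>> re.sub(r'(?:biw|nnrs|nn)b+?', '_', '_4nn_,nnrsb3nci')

'_4nn_,_3nci'

Each match is replaced by '_'.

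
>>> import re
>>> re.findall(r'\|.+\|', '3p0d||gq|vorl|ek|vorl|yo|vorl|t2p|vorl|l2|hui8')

['||gq|vorl|ek|vorl|yo|vorl|t2p|vorl|l2|']

No capturing groups, so `findall` returns the 1 full match string.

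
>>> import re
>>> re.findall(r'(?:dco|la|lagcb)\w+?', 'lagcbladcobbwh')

['lag', 'lad']

Branches in `(...|...)` are attempted left-to-right; the first branch that allows the whole pattern to succeed is taken.
With no groups in the pattern, `findall` gives back each whole match — 2 here.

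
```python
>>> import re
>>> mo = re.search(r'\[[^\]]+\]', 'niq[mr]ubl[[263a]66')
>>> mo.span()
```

`search` walks the string left to right and returns the first match it finds.
The match spans [3:7] → '[mr]'.

(3, 7)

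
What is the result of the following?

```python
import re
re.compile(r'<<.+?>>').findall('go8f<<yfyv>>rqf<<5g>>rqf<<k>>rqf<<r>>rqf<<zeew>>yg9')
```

Because the quantifier is non-greedy, it stops expanding at the earliest point where the rest of the pattern can succeed.
Since nothing is captured, `findall` lists the 5 matched substrings directly.

['<<yfyv>>', '<<5g>>', '<<k>>', '<<r>>', '<<zeew>>']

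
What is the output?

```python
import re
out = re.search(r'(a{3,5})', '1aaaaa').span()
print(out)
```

(1, 6)

The match spans [1:6] → 'aaaaa'.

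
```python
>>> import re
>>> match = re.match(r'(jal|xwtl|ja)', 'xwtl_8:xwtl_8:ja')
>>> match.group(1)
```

'xwtl'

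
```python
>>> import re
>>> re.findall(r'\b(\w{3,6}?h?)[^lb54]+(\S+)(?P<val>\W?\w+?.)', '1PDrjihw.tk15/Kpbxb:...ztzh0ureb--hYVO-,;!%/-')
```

The pattern matches a word boundary (`\b`, zero-width); then 3 to 6 of a word character (lazy), then optionally a literal 'h' (captured); then one or more of any character except [lb54]; then one or more of a non-whitespace character (captured); then optionally a non-word character, then one or more of a word character (lazy), then any character (captured as 'val').
A `+?`/`*?`/`{m,n}?` starts at its minimum and grows only as far as needed for what follows to match.
Scanning left to right: at [0:39] match '1PDrjihw.tk15/Kpbxb:...ztzh0ureb--hYVO-', groups = ('1PD', '5/Kpbxb:...ztzh0ureb--hYV', 'O-').
`findall` packs the 3 group values into a tuple for every match.

[('1PD', '5/Kpbxb:...ztzh0ureb--hYV', 'O-')]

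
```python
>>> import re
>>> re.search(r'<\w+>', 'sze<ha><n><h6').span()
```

(3, 7)

`re.search` scans for the first position where the pattern succeeds.
The match spans [3:7] → '<ha>'.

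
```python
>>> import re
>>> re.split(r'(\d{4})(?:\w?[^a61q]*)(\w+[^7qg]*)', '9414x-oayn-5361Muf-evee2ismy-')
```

['', '9414', 'ayn-5361Muf-evee2ismy-', '']

Pattern: exactly 4 of a digit (captured); then optionally a word character, then zero or more of any character except [a61q] (non-capturing group); then one or more of a word character, then zero or more of any character except [7qg] (captured).
Matches to split on: at [0:29] → '9414x-oayn-5361Muf-evee2ismy-'.
Because the pattern has a capturing group, `split` also inserts each captured text between the pieces.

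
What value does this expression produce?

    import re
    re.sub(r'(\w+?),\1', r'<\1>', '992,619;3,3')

'992,619;<3>'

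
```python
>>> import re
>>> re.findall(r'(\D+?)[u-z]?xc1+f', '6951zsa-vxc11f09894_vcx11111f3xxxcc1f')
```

['zsa-']

The pattern matches one or more of a non-digit (lazy) (captured); then optionally a character in [u-z], then the literal 'xc'; then one or more of the literal '1', then the literal 'f'.
Because the quantifier is non-greedy, it stops expanding at the earliest point where the rest of the pattern can succeed.
Scanning left to right: at [4:14] match 'zsa-vxc11f', group 1 = 'zsa-'.
With a single group, `findall` returns only what that group captured — 1 item.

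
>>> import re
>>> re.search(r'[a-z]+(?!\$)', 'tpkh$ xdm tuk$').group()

'tpk'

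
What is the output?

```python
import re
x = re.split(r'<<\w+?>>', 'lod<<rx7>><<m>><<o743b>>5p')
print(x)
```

Matches to split on: at [3:10] → '<<rx7>>'; at [10:15] → '<<m>>'; at [15:24] → '<<o743b>>'.
The string is cut at each match, leaving 4 pieces.

['lod', '', '', '5p']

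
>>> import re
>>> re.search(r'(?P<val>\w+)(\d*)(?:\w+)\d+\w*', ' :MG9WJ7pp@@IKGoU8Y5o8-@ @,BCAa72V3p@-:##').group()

The pattern matches one or more of a word character (captured as 'val'); then zero or more of a digit (captured); then one or more of a word character (non-capturing group); then one or more of a digit, then zero or more of a word character.
`re.search` tries every starting position until one works.
The match spans [2:10] → 'MG9WJ7pp'.
Captured: group 1 = 'MG9W', group 2 = ''.

'MG9WJ7pp'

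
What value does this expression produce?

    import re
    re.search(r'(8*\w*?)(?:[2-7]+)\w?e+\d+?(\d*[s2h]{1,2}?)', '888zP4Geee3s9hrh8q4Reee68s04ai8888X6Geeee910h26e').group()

The pattern matches zero or more of a literal '8', then zero or more of a word character (lazy) (captured); then one or more of a character in [2-7] (non-capturing group); then optionally a word character, then one or more of the literal 'e', then one or more of a digit (lazy); then zero or more of a digit, then 1 to 2 of one of [s2h] (lazy) (captured).
`re.search` tries every starting position until one works.
The match spans [0:12] → '888zP4Geee3s'.
Captured: group 1 = '888zP', group 2 = 's'.

'888zP4Geee3s'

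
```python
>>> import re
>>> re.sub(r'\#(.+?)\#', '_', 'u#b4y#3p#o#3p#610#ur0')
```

'u_3p_3p_ur0'

A non-greedy quantifier consumes as few characters as it can — just enough that the remainder of the pattern still matches from where it stops; whatever follows it matches normally.
Matches: at [1:6] → '#b4y#'; at [8:11] → '#o#'; at [13:18] → '#610#'.
Every occurrence is swapped for '_'.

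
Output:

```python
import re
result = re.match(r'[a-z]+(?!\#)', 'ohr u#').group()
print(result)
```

ohr

`(?!…)`/`(?<!…)` only lets a position through if the neighbouring text does NOT match; no characters are consumed.
`match` is anchored at position 0; if the pattern doesn't fit there, it returns None.
The match spans [0:3] → 'ohr'.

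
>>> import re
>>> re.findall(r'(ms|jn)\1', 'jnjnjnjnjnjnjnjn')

`\1` is not a pattern — it's the concrete string captured by group 1, re-applied verbatim.
Walking the string: at [0:4] match 'jnjn', group 1 = 'jn'; at [4:8] match 'jnjn', group 1 = 'jn'; at [8:12] match 'jnjn', group 1 = 'jn'; at [12:16] match 'jnjn', group 1 = 'jn'.
One capturing group, so `findall` returns just the captured substring from each match — 4 in all.

['jn', 'jn', 'jn', 'jn']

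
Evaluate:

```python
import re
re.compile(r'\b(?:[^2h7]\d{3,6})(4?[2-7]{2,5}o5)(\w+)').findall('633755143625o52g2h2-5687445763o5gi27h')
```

`findall` packs the 2 group values into a tuple for every match.

[('43625o5', '2g2h2'), ('5763o5', 'gi27h')]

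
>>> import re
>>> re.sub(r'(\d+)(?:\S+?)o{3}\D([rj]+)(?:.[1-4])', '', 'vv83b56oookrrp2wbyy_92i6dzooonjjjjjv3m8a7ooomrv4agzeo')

Lazy quantifiers expand one character at a time until the remainder of the pattern can match.
Each match is replaced by ''.

'vvwbyy_magzeo'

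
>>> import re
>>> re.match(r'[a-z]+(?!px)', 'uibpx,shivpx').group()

'uibpx'

`(?!…)`/`(?<!…)` only lets a position through if the neighbouring text does NOT match; no characters are consumed.
`match` is anchored at position 0; if the pattern doesn't fit there, it returns None.
The match spans [0:5] → 'uibpx'.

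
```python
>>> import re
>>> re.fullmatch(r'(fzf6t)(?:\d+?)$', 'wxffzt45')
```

`re.fullmatch` is like wrapping the pattern in `^…$` (in single-line mode).
Here there's no way to consume every character, so the call returns None.

None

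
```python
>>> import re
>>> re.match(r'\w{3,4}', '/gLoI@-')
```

`re.match` only tries the pattern at the start of the string.
Here the string doesn't start with a match, so the call returns None.

None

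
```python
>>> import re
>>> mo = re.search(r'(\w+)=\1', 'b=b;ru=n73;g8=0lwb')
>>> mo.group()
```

`\1` is not a pattern — it's the concrete string captured by group 1, re-applied verbatim.
`re.search` tries every starting position until one works.
The match spans [0:3] → 'b=b'.
Captured: group 1 = 'b'.

'b=b'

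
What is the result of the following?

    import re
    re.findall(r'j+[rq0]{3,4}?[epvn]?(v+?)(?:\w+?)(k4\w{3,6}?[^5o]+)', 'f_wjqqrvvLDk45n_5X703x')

This matches one or more of a literal 'j', then 3 to 4 of one of [rq0] (lazy); then optionally one of [epvn]; then one or more of a literal 'v' (lazy) (captured); then one or more of a word character (lazy) (non-capturing group); then the literal 'k4', then 3 to 6 of a word character (lazy), then one or more of any character except [5o] (captured).
Matches: at [3:22] match 'jqqrvvLDk45n_5X703x', groups = ('v', 'k45n_5X703x').
2 groups means the one result is a tuple of 2 captured strings — 1 here.

[('v', 'k45n_5X703x')]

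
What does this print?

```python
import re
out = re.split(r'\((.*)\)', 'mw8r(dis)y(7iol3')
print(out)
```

Matches to split on: at [4:9] → '(dis)'.
Because the pattern has a capturing group, `split` also inserts each captured text between the pieces.

['mw8r', 'dis', 'y(7iol3']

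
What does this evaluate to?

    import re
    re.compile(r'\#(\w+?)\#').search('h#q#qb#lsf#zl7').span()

`search` walks the string left to right and returns the first match it finds.
The match spans [1:4] → '#q#'.
Captured: group 1 = 'q'.

(1, 4)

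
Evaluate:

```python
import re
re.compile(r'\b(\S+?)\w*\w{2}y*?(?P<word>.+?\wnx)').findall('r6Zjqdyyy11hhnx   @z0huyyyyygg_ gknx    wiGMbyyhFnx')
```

[('r', '   @z0huyyyyygg_ gknx'), ('w', 'hFnx')]

This matches a word boundary (`\b`, zero-width); then one or more of a non-whitespace character (lazy) (captured); then zero or more of a word character, then exactly 2 of a word character, then zero or more of the literal 'y' (lazy); then one or more of any character (lazy), then a word character, then the literal 'nx' (captured as 'word').
The `?` after the quantifier makes it lazy — it takes as little as possible before letting the rest of the pattern try.
Walking the string: at [0:36] match 'r6Zjqdyyy11hhnx   @z0huyyyyygg_ gknx', groups = ('r', '   @z0huyyyyygg_ gknx'); at [40:51] match 'wiGMbyyhFnx', groups = ('w', 'hFnx').
With 2 capturing groups, `findall` returns a 2-tuple per match.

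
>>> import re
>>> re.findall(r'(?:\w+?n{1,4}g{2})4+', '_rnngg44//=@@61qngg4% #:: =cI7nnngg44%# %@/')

No capturing groups, so `findall` returns the 3 full match strings.

['_rnngg44', '61qngg4', 'cI7nnngg44']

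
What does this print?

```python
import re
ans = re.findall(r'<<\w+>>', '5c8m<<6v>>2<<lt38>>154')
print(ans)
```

Walking the string: at [4:10] → '<<6v>>'; at [11:19] → '<<lt38>>'.
Since nothing is captured, `findall` lists the 2 matched substrings directly.

['<<6v>>', '<<lt38>>']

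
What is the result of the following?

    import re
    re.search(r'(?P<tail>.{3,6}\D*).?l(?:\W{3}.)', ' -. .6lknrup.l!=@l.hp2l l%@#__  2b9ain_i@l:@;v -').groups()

(' -. .6lknrup.',)

The match spans [0:18] → ' -. .6lknrup.l!=@l'.
Captured: group 1 = ' -. .6lknrup.'.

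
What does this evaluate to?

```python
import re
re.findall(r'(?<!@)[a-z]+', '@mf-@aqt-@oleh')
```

['f', 'qt', 'leh']

The negative lookahead/lookbehind blocks any match where the forbidden context is present.
Scanning left to right: at [2:3] → 'f'; at [6:8] → 'qt'; at [11:14] → 'leh'.
No capturing groups, so `findall` returns the 3 full match strings.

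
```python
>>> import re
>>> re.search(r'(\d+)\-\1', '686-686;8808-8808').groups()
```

('686',)

`\1` is not a pattern — it's the concrete string captured by group 1, re-applied verbatim.
`re.search` scans for the first position where the pattern succeeds.
The match spans [0:7] → '686-686'.
Captured: group 1 = '686'.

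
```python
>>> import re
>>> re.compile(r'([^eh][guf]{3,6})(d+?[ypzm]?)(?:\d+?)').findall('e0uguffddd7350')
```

The pattern matches any character except [eh], then 3 to 6 of one of [guf] (captured); then one or more of a literal 'd' (lazy), then optionally one of [ypzm] (captured); then one or more of a digit (lazy) (non-capturing group).
Walking the string: at [1:11] match '0uguffddd7', groups = ('0uguff', 'ddd').
With 2 capturing groups, `findall` returns a 2-tuple per match.

[('0uguff', 'ddd')]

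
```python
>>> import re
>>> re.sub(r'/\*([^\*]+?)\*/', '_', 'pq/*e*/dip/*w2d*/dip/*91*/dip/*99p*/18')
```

Matches: at [2:7] → '/*e*/'; at [10:17] → '/*w2d*/'; at [20:26] → '/*91*/'; at [29:36] → '/*99p*/'.
`sub` substitutes '_' at each match site.

'pq_dip_dip_dip_18'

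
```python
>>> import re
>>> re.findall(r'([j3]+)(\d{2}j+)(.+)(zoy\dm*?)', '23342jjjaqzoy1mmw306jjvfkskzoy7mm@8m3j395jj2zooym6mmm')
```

The pattern matches one or more of one of [j3] (captured); then exactly 2 of a digit, then one or more of the literal 'j' (captured); then one or more of any character (captured); then the literal 'zoy', then a digit, then zero or more of the literal 'm' (lazy) (captured).
A non-greedy quantifier consumes as few characters as it can — just enough that the remainder of the pattern still matches from where it stops; whatever follows it matches normally.
Walking the string: at [1:31] match '3342jjjaqzoy1mmw306jjvfkskzoy7', groups = ('33', '42jjj', 'aqzoy1mmw306jjvfksk', 'zoy7').
Multiple groups make `findall` return tuples — one 4-tuple for the one match.

[('33', '42jjj', 'aqzoy1mmw306jjvfksk', 'zoy7')]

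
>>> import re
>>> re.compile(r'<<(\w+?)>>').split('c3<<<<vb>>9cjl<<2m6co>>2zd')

['c3<<', 'vb', '9cjl', '2m6co', '2zd']

Matches to split on: at [4:10] → '<<vb>>'; at [14:23] → '<<2m6co>>'.
With a capturing group present, the delimiter's captured portion is kept in the result list.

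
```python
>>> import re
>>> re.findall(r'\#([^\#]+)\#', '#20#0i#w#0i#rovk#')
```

With a single group, `findall` returns only what that group captured — 3 items.

['20', 'w', 'rovk']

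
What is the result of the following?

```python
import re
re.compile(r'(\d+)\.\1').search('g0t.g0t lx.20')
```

A backreference is literal: `\1` must see the identical characters the first group matched.
`search` walks the string left to right and returns the first match it finds.
Here the pattern never matches, so the call returns None.

None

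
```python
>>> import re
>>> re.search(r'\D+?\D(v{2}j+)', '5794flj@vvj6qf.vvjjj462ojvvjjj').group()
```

'flj@vvj'

The pattern matches one or more of a non-digit (lazy), then a non-digit; then exactly 2 of a literal 'v', then one or more of a literal 'j' (captured).
Unlike `match`, `search` isn't anchored — it looks for the pattern anywhere in the string.
The match spans [4:11] → 'flj@vvj'.
Captured: group 1 = 'vvj'.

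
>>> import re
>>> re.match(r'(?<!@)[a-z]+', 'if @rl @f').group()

The negative lookahead/lookbehind blocks any match where the forbidden context is present.
With `match`, the pattern is implicitly anchored at the beginning.
The match spans [0:2] → 'if'.

'if'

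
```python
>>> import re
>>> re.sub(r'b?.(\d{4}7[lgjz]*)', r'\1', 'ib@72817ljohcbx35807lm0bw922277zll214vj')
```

This matches optionally the literal 'b', then any character; then exactly 4 of a digit, then a literal '7', then zero or more of one of [lgjz] (captured).
Matches: at [1:10] → 'b@72817lj'; at [13:21] → 'bx35807l'; at [23:30] → 'bw92227'.
Each match is replaced using the text its own group 1 captured.

'i72817ljohc35807lm0922277zll214vj'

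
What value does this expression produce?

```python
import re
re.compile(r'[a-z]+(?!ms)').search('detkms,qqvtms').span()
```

(0, 6)

The negative lookahead/lookbehind blocks any match where the forbidden context is present.
The match spans [0:6] → 'detkms'.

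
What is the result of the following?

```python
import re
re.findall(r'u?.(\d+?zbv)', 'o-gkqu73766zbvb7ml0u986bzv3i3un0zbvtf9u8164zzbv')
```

['3766zbv', '0zbv']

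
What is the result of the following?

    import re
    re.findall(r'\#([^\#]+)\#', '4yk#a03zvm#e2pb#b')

Matches: at [3:11] match '#a03zvm#', group 1 = 'a03zvm'.
With a single group, `findall` returns only what that group captured — 1 item.

['a03zvm']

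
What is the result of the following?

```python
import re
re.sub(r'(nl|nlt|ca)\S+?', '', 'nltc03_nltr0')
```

'c03_r0'

The regex engine tests alternatives in the order written; an earlier branch that matches wins even if a later one would match more.
Matches: at [0:3] → 'nlt'; at [7:10] → 'nlt'.
Every occurrence is swapped for ''.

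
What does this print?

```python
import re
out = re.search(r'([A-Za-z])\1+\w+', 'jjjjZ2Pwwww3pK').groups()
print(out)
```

The match spans [0:14] → 'jjjjZ2Pwwww3pK'.
Captured: group 1 = 'j'.

('j',)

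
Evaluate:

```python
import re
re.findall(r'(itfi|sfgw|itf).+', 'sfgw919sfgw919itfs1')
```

['sfgw']

Matches: at [0:19] match 'sfgw919sfgw919itfs1', group 1 = 'sfgw'.
`findall` collects group 1 from the one match (1 total).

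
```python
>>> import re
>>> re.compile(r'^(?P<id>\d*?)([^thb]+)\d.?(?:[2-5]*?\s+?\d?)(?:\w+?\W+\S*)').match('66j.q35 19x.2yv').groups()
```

Pattern: anchored at the start of the string; then zero or more of a digit (lazy) (captured as 'id'); then one or more of any character except [thb] (captured); then a digit, then optionally any character; then zero or more of a character in [2-5] (lazy), then one or more of whitespace (lazy), then optionally a digit (non-capturing group); then one or more of a word character (lazy), then one or more of a non-word character, then zero or more of a non-whitespace character (non-capturing group).
With the lazy modifier that quantifier settles for the fewest repetitions that let the rest of the pattern succeed (the atoms after it are unaffected and can still be greedy).
`re.match` won't scan ahead — the pattern has to work from the very first character.
The match spans [0:15] → '66j.q35 19x.2yv'.
Captured: group 1 = '', group 2 = '66j.q3'.

('', '66j.q3')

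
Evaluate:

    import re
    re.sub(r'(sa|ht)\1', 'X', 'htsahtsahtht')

`\1` is not a pattern — it's the concrete string captured by group 1, re-applied verbatim.
Every occurrence is swapped for 'X'.

'htsahtsaX'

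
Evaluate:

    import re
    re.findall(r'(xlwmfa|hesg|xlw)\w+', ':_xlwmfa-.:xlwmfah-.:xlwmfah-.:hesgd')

Branches in `(...|...)` are attempted left-to-right; the first branch that allows the whole pattern to succeed is taken.
`findall` collects group 1 from each match (4 total).

['xlw', 'xlwmfa', 'xlwmfa', 'hesg']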